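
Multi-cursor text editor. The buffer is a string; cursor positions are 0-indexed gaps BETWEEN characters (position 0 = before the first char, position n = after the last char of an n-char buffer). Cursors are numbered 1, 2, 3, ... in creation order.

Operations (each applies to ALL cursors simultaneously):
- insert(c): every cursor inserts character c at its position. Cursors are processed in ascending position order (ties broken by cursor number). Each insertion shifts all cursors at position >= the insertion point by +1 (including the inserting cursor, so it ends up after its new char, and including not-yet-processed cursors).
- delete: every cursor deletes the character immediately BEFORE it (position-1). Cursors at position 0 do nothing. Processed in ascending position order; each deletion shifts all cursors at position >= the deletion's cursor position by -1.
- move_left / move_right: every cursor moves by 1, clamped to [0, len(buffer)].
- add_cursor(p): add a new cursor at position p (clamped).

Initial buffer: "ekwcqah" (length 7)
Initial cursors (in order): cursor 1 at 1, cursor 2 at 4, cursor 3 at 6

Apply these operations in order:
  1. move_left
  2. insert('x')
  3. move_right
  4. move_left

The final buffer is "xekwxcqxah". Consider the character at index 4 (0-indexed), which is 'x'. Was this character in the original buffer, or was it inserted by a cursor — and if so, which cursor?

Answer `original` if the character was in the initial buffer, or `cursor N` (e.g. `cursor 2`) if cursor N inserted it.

Answer: cursor 2

Derivation:
After op 1 (move_left): buffer="ekwcqah" (len 7), cursors c1@0 c2@3 c3@5, authorship .......
After op 2 (insert('x')): buffer="xekwxcqxah" (len 10), cursors c1@1 c2@5 c3@8, authorship 1...2..3..
After op 3 (move_right): buffer="xekwxcqxah" (len 10), cursors c1@2 c2@6 c3@9, authorship 1...2..3..
After op 4 (move_left): buffer="xekwxcqxah" (len 10), cursors c1@1 c2@5 c3@8, authorship 1...2..3..
Authorship (.=original, N=cursor N): 1 . . . 2 . . 3 . .
Index 4: author = 2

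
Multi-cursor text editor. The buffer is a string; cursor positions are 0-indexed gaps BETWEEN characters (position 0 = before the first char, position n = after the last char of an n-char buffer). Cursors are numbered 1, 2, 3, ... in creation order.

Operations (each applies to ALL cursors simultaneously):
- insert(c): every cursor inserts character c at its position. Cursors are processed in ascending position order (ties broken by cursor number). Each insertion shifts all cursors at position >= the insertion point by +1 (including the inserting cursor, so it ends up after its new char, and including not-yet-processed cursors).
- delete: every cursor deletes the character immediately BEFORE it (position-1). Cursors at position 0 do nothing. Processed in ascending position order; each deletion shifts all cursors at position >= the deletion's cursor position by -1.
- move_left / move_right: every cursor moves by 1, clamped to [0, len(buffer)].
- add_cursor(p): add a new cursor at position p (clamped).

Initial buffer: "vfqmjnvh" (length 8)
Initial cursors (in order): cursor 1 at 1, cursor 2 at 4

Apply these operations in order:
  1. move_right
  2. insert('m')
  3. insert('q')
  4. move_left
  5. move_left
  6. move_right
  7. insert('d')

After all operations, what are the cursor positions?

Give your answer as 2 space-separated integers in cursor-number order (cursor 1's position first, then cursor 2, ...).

Answer: 4 10

Derivation:
After op 1 (move_right): buffer="vfqmjnvh" (len 8), cursors c1@2 c2@5, authorship ........
After op 2 (insert('m')): buffer="vfmqmjmnvh" (len 10), cursors c1@3 c2@7, authorship ..1...2...
After op 3 (insert('q')): buffer="vfmqqmjmqnvh" (len 12), cursors c1@4 c2@9, authorship ..11...22...
After op 4 (move_left): buffer="vfmqqmjmqnvh" (len 12), cursors c1@3 c2@8, authorship ..11...22...
After op 5 (move_left): buffer="vfmqqmjmqnvh" (len 12), cursors c1@2 c2@7, authorship ..11...22...
After op 6 (move_right): buffer="vfmqqmjmqnvh" (len 12), cursors c1@3 c2@8, authorship ..11...22...
After op 7 (insert('d')): buffer="vfmdqqmjmdqnvh" (len 14), cursors c1@4 c2@10, authorship ..111...222...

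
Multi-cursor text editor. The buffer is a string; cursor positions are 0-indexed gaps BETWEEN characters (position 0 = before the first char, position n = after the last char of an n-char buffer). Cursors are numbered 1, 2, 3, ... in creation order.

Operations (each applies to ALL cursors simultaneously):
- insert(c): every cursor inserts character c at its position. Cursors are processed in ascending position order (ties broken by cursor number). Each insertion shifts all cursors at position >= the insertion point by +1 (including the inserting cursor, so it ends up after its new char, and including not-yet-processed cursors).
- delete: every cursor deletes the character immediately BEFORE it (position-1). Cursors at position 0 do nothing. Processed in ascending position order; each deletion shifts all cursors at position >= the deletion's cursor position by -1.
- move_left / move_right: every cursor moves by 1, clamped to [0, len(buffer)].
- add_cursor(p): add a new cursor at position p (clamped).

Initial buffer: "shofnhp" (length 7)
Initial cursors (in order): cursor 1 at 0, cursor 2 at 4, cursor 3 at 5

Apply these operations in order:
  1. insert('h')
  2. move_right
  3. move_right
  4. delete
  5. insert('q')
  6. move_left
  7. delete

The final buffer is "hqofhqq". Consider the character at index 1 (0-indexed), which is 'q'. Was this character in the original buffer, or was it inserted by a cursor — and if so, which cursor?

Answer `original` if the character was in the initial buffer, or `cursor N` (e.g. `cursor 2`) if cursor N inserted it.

Answer: cursor 1

Derivation:
After op 1 (insert('h')): buffer="hshofhnhhp" (len 10), cursors c1@1 c2@6 c3@8, authorship 1....2.3..
After op 2 (move_right): buffer="hshofhnhhp" (len 10), cursors c1@2 c2@7 c3@9, authorship 1....2.3..
After op 3 (move_right): buffer="hshofhnhhp" (len 10), cursors c1@3 c2@8 c3@10, authorship 1....2.3..
After op 4 (delete): buffer="hsofhnh" (len 7), cursors c1@2 c2@6 c3@7, authorship 1...2..
After op 5 (insert('q')): buffer="hsqofhnqhq" (len 10), cursors c1@3 c2@8 c3@10, authorship 1.1..2.2.3
After op 6 (move_left): buffer="hsqofhnqhq" (len 10), cursors c1@2 c2@7 c3@9, authorship 1.1..2.2.3
After op 7 (delete): buffer="hqofhqq" (len 7), cursors c1@1 c2@5 c3@6, authorship 11..223
Authorship (.=original, N=cursor N): 1 1 . . 2 2 3
Index 1: author = 1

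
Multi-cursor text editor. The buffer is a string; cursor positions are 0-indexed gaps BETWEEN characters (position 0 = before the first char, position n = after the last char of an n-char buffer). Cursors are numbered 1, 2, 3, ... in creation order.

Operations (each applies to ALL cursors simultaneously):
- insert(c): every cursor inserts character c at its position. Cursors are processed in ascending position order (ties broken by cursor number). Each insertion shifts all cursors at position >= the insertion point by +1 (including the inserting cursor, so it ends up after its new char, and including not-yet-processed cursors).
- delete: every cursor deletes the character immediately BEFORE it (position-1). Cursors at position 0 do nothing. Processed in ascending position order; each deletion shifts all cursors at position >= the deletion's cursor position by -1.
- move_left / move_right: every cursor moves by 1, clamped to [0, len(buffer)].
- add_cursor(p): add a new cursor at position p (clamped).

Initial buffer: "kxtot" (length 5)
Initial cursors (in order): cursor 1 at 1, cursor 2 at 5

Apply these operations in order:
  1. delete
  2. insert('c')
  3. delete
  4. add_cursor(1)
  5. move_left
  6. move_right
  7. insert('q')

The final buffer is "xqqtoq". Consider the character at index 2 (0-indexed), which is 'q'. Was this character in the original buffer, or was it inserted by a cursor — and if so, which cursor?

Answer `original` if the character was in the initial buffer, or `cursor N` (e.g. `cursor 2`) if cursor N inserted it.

Answer: cursor 3

Derivation:
After op 1 (delete): buffer="xto" (len 3), cursors c1@0 c2@3, authorship ...
After op 2 (insert('c')): buffer="cxtoc" (len 5), cursors c1@1 c2@5, authorship 1...2
After op 3 (delete): buffer="xto" (len 3), cursors c1@0 c2@3, authorship ...
After op 4 (add_cursor(1)): buffer="xto" (len 3), cursors c1@0 c3@1 c2@3, authorship ...
After op 5 (move_left): buffer="xto" (len 3), cursors c1@0 c3@0 c2@2, authorship ...
After op 6 (move_right): buffer="xto" (len 3), cursors c1@1 c3@1 c2@3, authorship ...
After op 7 (insert('q')): buffer="xqqtoq" (len 6), cursors c1@3 c3@3 c2@6, authorship .13..2
Authorship (.=original, N=cursor N): . 1 3 . . 2
Index 2: author = 3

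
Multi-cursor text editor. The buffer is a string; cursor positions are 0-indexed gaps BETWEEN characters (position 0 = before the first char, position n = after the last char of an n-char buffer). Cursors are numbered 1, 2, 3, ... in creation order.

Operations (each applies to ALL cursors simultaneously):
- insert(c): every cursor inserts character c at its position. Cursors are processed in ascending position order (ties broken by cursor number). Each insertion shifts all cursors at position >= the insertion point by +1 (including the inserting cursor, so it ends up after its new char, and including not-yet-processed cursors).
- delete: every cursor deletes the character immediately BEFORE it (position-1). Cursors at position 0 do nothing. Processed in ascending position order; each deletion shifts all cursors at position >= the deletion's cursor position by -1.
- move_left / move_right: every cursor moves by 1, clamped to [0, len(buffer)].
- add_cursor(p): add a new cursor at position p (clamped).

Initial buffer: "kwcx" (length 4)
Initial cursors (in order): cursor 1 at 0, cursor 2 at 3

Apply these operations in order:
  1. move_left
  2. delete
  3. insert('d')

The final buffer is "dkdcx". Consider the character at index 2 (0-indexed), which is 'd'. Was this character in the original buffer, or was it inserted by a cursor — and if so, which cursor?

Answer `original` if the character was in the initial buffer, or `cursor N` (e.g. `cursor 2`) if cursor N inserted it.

After op 1 (move_left): buffer="kwcx" (len 4), cursors c1@0 c2@2, authorship ....
After op 2 (delete): buffer="kcx" (len 3), cursors c1@0 c2@1, authorship ...
After op 3 (insert('d')): buffer="dkdcx" (len 5), cursors c1@1 c2@3, authorship 1.2..
Authorship (.=original, N=cursor N): 1 . 2 . .
Index 2: author = 2

Answer: cursor 2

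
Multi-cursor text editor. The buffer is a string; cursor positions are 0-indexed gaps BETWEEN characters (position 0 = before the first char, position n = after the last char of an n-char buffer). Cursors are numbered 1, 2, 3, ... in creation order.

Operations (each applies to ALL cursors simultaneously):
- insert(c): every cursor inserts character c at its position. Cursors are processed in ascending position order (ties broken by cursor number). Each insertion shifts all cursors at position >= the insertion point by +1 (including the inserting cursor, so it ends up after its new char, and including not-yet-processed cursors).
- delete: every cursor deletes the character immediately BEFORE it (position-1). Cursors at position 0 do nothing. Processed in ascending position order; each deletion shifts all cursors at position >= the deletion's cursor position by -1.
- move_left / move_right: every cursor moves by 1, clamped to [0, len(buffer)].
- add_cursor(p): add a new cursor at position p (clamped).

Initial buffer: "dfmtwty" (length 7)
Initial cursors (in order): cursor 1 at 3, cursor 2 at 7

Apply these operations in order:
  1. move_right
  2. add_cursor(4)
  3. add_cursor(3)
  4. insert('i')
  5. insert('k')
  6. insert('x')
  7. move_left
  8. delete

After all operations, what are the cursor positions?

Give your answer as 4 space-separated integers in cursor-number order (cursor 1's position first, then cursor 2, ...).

Answer: 9 14 9 4

Derivation:
After op 1 (move_right): buffer="dfmtwty" (len 7), cursors c1@4 c2@7, authorship .......
After op 2 (add_cursor(4)): buffer="dfmtwty" (len 7), cursors c1@4 c3@4 c2@7, authorship .......
After op 3 (add_cursor(3)): buffer="dfmtwty" (len 7), cursors c4@3 c1@4 c3@4 c2@7, authorship .......
After op 4 (insert('i')): buffer="dfmitiiwtyi" (len 11), cursors c4@4 c1@7 c3@7 c2@11, authorship ...4.13...2
After op 5 (insert('k')): buffer="dfmiktiikkwtyik" (len 15), cursors c4@5 c1@10 c3@10 c2@15, authorship ...44.1313...22
After op 6 (insert('x')): buffer="dfmikxtiikkxxwtyikx" (len 19), cursors c4@6 c1@13 c3@13 c2@19, authorship ...444.131313...222
After op 7 (move_left): buffer="dfmikxtiikkxxwtyikx" (len 19), cursors c4@5 c1@12 c3@12 c2@18, authorship ...444.131313...222
After op 8 (delete): buffer="dfmixtiikxwtyix" (len 15), cursors c4@4 c1@9 c3@9 c2@14, authorship ...44.1313...22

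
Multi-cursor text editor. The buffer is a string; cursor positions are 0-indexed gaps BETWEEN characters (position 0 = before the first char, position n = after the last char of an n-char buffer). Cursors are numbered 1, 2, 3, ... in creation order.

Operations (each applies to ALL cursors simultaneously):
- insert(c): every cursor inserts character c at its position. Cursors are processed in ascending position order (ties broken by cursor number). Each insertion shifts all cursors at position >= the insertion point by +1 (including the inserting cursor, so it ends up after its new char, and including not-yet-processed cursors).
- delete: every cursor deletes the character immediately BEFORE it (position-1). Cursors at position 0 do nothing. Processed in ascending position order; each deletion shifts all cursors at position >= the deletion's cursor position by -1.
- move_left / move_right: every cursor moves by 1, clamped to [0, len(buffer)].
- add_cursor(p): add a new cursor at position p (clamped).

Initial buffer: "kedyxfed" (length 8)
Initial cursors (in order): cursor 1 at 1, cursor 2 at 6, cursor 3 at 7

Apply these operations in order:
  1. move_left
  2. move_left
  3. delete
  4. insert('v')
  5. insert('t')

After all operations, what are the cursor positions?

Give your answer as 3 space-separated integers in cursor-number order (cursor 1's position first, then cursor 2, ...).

After op 1 (move_left): buffer="kedyxfed" (len 8), cursors c1@0 c2@5 c3@6, authorship ........
After op 2 (move_left): buffer="kedyxfed" (len 8), cursors c1@0 c2@4 c3@5, authorship ........
After op 3 (delete): buffer="kedfed" (len 6), cursors c1@0 c2@3 c3@3, authorship ......
After op 4 (insert('v')): buffer="vkedvvfed" (len 9), cursors c1@1 c2@6 c3@6, authorship 1...23...
After op 5 (insert('t')): buffer="vtkedvvttfed" (len 12), cursors c1@2 c2@9 c3@9, authorship 11...2323...

Answer: 2 9 9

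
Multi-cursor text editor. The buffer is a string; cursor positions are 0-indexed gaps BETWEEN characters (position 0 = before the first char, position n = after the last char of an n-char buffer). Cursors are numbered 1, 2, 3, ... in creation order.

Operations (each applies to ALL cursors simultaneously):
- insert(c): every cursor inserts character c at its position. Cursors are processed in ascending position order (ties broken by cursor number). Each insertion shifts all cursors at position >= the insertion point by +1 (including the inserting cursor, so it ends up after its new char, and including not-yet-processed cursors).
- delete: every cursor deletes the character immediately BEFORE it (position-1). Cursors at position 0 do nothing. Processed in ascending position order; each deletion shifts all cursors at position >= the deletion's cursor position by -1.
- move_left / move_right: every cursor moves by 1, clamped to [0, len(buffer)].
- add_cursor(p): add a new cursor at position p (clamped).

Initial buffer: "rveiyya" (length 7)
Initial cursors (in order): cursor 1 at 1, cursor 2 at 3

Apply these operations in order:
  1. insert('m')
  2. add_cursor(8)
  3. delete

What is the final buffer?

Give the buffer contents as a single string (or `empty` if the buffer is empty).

Answer: rveiya

Derivation:
After op 1 (insert('m')): buffer="rmvemiyya" (len 9), cursors c1@2 c2@5, authorship .1..2....
After op 2 (add_cursor(8)): buffer="rmvemiyya" (len 9), cursors c1@2 c2@5 c3@8, authorship .1..2....
After op 3 (delete): buffer="rveiya" (len 6), cursors c1@1 c2@3 c3@5, authorship ......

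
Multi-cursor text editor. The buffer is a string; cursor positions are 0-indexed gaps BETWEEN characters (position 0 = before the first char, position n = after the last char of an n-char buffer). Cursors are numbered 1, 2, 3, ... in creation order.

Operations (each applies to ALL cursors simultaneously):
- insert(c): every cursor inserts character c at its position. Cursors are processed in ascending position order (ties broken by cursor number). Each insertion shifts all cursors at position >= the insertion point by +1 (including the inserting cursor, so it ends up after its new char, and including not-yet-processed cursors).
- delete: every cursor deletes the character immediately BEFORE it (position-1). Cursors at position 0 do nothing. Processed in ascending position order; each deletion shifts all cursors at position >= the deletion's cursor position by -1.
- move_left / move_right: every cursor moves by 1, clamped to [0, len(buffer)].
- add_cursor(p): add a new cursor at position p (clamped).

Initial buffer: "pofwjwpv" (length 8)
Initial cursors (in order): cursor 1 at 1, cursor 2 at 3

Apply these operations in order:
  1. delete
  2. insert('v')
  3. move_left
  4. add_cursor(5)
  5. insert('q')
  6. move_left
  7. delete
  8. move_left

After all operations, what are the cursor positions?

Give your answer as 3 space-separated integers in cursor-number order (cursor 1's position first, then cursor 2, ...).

After op 1 (delete): buffer="owjwpv" (len 6), cursors c1@0 c2@1, authorship ......
After op 2 (insert('v')): buffer="vovwjwpv" (len 8), cursors c1@1 c2@3, authorship 1.2.....
After op 3 (move_left): buffer="vovwjwpv" (len 8), cursors c1@0 c2@2, authorship 1.2.....
After op 4 (add_cursor(5)): buffer="vovwjwpv" (len 8), cursors c1@0 c2@2 c3@5, authorship 1.2.....
After op 5 (insert('q')): buffer="qvoqvwjqwpv" (len 11), cursors c1@1 c2@4 c3@8, authorship 11.22..3...
After op 6 (move_left): buffer="qvoqvwjqwpv" (len 11), cursors c1@0 c2@3 c3@7, authorship 11.22..3...
After op 7 (delete): buffer="qvqvwqwpv" (len 9), cursors c1@0 c2@2 c3@5, authorship 1122.3...
After op 8 (move_left): buffer="qvqvwqwpv" (len 9), cursors c1@0 c2@1 c3@4, authorship 1122.3...

Answer: 0 1 4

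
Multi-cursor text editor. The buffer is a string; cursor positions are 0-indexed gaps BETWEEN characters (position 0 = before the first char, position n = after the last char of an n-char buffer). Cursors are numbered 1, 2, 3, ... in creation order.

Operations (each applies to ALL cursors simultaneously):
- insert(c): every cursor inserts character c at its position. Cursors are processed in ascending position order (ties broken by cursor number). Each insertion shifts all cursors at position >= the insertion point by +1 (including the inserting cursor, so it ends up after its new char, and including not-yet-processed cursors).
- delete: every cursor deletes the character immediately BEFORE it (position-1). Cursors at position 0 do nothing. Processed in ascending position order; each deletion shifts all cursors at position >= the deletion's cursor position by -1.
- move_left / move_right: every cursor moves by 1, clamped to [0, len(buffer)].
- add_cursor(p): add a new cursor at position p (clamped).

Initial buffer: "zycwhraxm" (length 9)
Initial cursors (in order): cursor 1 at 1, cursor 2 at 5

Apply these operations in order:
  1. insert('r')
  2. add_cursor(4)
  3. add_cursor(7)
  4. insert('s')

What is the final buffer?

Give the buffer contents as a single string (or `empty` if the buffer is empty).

Answer: zrsycswhrssraxm

Derivation:
After op 1 (insert('r')): buffer="zrycwhrraxm" (len 11), cursors c1@2 c2@7, authorship .1....2....
After op 2 (add_cursor(4)): buffer="zrycwhrraxm" (len 11), cursors c1@2 c3@4 c2@7, authorship .1....2....
After op 3 (add_cursor(7)): buffer="zrycwhrraxm" (len 11), cursors c1@2 c3@4 c2@7 c4@7, authorship .1....2....
After op 4 (insert('s')): buffer="zrsycswhrssraxm" (len 15), cursors c1@3 c3@6 c2@11 c4@11, authorship .11..3..224....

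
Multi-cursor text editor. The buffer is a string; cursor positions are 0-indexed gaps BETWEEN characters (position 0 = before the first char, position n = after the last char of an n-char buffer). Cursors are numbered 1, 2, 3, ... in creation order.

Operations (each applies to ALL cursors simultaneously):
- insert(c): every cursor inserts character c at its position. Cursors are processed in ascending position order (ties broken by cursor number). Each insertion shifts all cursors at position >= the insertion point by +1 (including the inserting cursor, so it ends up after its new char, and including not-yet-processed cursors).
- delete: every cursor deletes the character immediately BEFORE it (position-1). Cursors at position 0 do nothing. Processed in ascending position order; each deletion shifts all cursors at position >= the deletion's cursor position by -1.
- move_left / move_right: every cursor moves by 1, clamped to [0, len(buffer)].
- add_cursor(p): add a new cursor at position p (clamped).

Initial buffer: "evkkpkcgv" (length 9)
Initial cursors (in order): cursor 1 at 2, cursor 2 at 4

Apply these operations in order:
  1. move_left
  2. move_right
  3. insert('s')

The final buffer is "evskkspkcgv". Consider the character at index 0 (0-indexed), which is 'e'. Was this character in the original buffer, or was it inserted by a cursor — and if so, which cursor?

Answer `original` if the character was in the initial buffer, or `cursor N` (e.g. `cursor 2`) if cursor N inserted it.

Answer: original

Derivation:
After op 1 (move_left): buffer="evkkpkcgv" (len 9), cursors c1@1 c2@3, authorship .........
After op 2 (move_right): buffer="evkkpkcgv" (len 9), cursors c1@2 c2@4, authorship .........
After op 3 (insert('s')): buffer="evskkspkcgv" (len 11), cursors c1@3 c2@6, authorship ..1..2.....
Authorship (.=original, N=cursor N): . . 1 . . 2 . . . . .
Index 0: author = original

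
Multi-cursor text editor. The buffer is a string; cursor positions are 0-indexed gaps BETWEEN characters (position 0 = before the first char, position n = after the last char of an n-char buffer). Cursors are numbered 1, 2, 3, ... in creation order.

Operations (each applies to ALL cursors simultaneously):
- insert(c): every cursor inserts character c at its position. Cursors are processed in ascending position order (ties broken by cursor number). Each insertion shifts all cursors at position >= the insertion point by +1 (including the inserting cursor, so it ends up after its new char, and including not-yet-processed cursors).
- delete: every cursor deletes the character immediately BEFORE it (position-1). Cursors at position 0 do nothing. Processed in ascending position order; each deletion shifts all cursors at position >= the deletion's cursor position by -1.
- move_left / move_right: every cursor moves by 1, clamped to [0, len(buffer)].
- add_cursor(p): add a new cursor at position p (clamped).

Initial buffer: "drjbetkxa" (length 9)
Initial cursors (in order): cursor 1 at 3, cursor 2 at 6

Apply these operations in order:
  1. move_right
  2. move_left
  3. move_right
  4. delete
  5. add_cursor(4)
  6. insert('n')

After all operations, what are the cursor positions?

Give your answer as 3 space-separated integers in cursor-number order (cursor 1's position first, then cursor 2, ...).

Answer: 4 8 6

Derivation:
After op 1 (move_right): buffer="drjbetkxa" (len 9), cursors c1@4 c2@7, authorship .........
After op 2 (move_left): buffer="drjbetkxa" (len 9), cursors c1@3 c2@6, authorship .........
After op 3 (move_right): buffer="drjbetkxa" (len 9), cursors c1@4 c2@7, authorship .........
After op 4 (delete): buffer="drjetxa" (len 7), cursors c1@3 c2@5, authorship .......
After op 5 (add_cursor(4)): buffer="drjetxa" (len 7), cursors c1@3 c3@4 c2@5, authorship .......
After op 6 (insert('n')): buffer="drjnentnxa" (len 10), cursors c1@4 c3@6 c2@8, authorship ...1.3.2..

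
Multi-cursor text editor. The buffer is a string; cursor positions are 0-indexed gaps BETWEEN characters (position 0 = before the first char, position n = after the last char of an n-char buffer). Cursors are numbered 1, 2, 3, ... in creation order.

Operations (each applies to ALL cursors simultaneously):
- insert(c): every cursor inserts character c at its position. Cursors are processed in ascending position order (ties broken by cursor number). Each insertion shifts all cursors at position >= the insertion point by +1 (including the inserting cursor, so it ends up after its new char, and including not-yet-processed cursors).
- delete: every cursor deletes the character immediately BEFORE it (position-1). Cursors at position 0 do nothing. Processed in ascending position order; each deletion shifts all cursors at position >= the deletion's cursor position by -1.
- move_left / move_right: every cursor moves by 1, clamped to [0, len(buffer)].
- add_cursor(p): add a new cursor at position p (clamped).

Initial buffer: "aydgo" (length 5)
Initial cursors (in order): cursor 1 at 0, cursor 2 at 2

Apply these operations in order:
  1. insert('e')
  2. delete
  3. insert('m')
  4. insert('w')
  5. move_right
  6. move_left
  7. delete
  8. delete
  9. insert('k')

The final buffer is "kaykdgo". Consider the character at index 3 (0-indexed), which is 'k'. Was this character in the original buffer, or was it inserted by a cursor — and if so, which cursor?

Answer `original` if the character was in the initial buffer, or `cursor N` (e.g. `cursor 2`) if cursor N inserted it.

After op 1 (insert('e')): buffer="eayedgo" (len 7), cursors c1@1 c2@4, authorship 1..2...
After op 2 (delete): buffer="aydgo" (len 5), cursors c1@0 c2@2, authorship .....
After op 3 (insert('m')): buffer="maymdgo" (len 7), cursors c1@1 c2@4, authorship 1..2...
After op 4 (insert('w')): buffer="mwaymwdgo" (len 9), cursors c1@2 c2@6, authorship 11..22...
After op 5 (move_right): buffer="mwaymwdgo" (len 9), cursors c1@3 c2@7, authorship 11..22...
After op 6 (move_left): buffer="mwaymwdgo" (len 9), cursors c1@2 c2@6, authorship 11..22...
After op 7 (delete): buffer="maymdgo" (len 7), cursors c1@1 c2@4, authorship 1..2...
After op 8 (delete): buffer="aydgo" (len 5), cursors c1@0 c2@2, authorship .....
After op 9 (insert('k')): buffer="kaykdgo" (len 7), cursors c1@1 c2@4, authorship 1..2...
Authorship (.=original, N=cursor N): 1 . . 2 . . .
Index 3: author = 2

Answer: cursor 2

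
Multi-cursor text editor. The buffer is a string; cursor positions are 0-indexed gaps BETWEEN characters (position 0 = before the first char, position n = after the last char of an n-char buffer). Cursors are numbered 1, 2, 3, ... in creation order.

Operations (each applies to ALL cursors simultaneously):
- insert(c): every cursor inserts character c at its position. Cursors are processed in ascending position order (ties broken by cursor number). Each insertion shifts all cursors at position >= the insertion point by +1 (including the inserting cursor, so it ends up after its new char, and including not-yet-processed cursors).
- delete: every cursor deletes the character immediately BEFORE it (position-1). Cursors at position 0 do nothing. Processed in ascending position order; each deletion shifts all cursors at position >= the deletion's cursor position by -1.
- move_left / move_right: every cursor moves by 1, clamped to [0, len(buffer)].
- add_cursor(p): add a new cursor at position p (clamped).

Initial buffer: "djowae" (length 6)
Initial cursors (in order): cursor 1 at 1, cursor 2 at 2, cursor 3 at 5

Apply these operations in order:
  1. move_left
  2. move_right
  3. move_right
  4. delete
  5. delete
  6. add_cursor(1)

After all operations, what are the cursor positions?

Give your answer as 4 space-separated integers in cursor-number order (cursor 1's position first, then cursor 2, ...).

After op 1 (move_left): buffer="djowae" (len 6), cursors c1@0 c2@1 c3@4, authorship ......
After op 2 (move_right): buffer="djowae" (len 6), cursors c1@1 c2@2 c3@5, authorship ......
After op 3 (move_right): buffer="djowae" (len 6), cursors c1@2 c2@3 c3@6, authorship ......
After op 4 (delete): buffer="dwa" (len 3), cursors c1@1 c2@1 c3@3, authorship ...
After op 5 (delete): buffer="w" (len 1), cursors c1@0 c2@0 c3@1, authorship .
After op 6 (add_cursor(1)): buffer="w" (len 1), cursors c1@0 c2@0 c3@1 c4@1, authorship .

Answer: 0 0 1 1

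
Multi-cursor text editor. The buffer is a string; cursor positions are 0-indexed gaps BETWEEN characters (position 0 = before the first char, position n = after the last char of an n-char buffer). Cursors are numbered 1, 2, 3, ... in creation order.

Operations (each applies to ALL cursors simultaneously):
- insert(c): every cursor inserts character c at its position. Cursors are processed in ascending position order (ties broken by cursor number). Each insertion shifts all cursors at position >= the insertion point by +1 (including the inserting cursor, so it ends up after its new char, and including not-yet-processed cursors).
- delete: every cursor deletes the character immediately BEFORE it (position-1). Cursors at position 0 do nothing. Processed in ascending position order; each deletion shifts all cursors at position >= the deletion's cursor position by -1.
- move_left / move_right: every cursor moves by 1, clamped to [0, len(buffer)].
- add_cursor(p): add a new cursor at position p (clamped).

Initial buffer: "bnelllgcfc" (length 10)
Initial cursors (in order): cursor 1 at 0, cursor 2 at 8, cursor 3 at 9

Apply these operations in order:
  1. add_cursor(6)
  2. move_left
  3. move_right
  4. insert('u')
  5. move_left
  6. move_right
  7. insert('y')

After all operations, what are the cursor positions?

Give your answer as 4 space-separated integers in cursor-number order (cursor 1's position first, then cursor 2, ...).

Answer: 3 14 17 10

Derivation:
After op 1 (add_cursor(6)): buffer="bnelllgcfc" (len 10), cursors c1@0 c4@6 c2@8 c3@9, authorship ..........
After op 2 (move_left): buffer="bnelllgcfc" (len 10), cursors c1@0 c4@5 c2@7 c3@8, authorship ..........
After op 3 (move_right): buffer="bnelllgcfc" (len 10), cursors c1@1 c4@6 c2@8 c3@9, authorship ..........
After op 4 (insert('u')): buffer="bunelllugcufuc" (len 14), cursors c1@2 c4@8 c2@11 c3@13, authorship .1.....4..2.3.
After op 5 (move_left): buffer="bunelllugcufuc" (len 14), cursors c1@1 c4@7 c2@10 c3@12, authorship .1.....4..2.3.
After op 6 (move_right): buffer="bunelllugcufuc" (len 14), cursors c1@2 c4@8 c2@11 c3@13, authorship .1.....4..2.3.
After op 7 (insert('y')): buffer="buynellluygcuyfuyc" (len 18), cursors c1@3 c4@10 c2@14 c3@17, authorship .11.....44..22.33.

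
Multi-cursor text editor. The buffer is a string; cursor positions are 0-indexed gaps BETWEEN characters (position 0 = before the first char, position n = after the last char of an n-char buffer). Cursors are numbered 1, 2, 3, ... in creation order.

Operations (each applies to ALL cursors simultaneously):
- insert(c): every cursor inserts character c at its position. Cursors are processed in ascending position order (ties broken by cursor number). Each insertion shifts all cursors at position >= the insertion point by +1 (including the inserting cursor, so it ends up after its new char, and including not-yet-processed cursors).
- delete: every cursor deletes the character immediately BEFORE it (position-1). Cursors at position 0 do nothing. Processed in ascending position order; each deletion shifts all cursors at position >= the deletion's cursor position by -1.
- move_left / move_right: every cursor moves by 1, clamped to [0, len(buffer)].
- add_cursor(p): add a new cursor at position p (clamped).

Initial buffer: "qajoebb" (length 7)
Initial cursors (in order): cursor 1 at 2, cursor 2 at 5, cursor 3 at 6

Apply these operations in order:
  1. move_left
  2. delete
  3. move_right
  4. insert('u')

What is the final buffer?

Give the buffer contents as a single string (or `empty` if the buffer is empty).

After op 1 (move_left): buffer="qajoebb" (len 7), cursors c1@1 c2@4 c3@5, authorship .......
After op 2 (delete): buffer="ajbb" (len 4), cursors c1@0 c2@2 c3@2, authorship ....
After op 3 (move_right): buffer="ajbb" (len 4), cursors c1@1 c2@3 c3@3, authorship ....
After op 4 (insert('u')): buffer="aujbuub" (len 7), cursors c1@2 c2@6 c3@6, authorship .1..23.

Answer: aujbuub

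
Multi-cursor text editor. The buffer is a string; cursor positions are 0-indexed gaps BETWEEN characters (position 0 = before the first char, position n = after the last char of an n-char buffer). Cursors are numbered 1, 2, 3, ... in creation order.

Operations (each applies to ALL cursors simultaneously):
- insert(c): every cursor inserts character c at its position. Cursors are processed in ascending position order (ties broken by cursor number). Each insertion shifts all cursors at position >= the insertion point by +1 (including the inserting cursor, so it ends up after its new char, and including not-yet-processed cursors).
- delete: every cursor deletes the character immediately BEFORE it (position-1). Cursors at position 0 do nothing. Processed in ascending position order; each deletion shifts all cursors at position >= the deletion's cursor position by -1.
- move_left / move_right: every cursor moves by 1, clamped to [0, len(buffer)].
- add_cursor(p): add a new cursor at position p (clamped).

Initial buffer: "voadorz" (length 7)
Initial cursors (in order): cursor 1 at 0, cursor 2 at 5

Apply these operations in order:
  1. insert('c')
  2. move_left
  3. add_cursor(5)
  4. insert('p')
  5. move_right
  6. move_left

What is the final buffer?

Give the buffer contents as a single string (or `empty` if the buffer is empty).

Answer: pcvoadpopcrz

Derivation:
After op 1 (insert('c')): buffer="cvoadocrz" (len 9), cursors c1@1 c2@7, authorship 1.....2..
After op 2 (move_left): buffer="cvoadocrz" (len 9), cursors c1@0 c2@6, authorship 1.....2..
After op 3 (add_cursor(5)): buffer="cvoadocrz" (len 9), cursors c1@0 c3@5 c2@6, authorship 1.....2..
After op 4 (insert('p')): buffer="pcvoadpopcrz" (len 12), cursors c1@1 c3@7 c2@9, authorship 11....3.22..
After op 5 (move_right): buffer="pcvoadpopcrz" (len 12), cursors c1@2 c3@8 c2@10, authorship 11....3.22..
After op 6 (move_left): buffer="pcvoadpopcrz" (len 12), cursors c1@1 c3@7 c2@9, authorship 11....3.22..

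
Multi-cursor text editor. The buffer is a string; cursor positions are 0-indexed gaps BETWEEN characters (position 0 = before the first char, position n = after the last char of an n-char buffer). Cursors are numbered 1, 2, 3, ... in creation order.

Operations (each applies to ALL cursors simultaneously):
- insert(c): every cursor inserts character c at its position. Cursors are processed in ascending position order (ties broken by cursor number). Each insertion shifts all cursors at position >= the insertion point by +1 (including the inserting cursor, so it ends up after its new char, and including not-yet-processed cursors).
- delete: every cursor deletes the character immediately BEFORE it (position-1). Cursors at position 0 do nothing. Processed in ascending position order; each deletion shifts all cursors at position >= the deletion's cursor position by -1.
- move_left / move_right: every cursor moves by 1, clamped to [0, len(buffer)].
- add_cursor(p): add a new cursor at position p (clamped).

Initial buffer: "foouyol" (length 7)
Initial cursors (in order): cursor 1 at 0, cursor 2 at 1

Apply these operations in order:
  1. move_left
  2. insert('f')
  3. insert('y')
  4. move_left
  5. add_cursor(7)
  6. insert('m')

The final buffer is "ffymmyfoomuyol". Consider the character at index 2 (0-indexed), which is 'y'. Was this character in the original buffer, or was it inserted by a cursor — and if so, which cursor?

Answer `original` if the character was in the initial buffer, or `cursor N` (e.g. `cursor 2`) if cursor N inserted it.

Answer: cursor 1

Derivation:
After op 1 (move_left): buffer="foouyol" (len 7), cursors c1@0 c2@0, authorship .......
After op 2 (insert('f')): buffer="fffoouyol" (len 9), cursors c1@2 c2@2, authorship 12.......
After op 3 (insert('y')): buffer="ffyyfoouyol" (len 11), cursors c1@4 c2@4, authorship 1212.......
After op 4 (move_left): buffer="ffyyfoouyol" (len 11), cursors c1@3 c2@3, authorship 1212.......
After op 5 (add_cursor(7)): buffer="ffyyfoouyol" (len 11), cursors c1@3 c2@3 c3@7, authorship 1212.......
After op 6 (insert('m')): buffer="ffymmyfoomuyol" (len 14), cursors c1@5 c2@5 c3@10, authorship 121122...3....
Authorship (.=original, N=cursor N): 1 2 1 1 2 2 . . . 3 . . . .
Index 2: author = 1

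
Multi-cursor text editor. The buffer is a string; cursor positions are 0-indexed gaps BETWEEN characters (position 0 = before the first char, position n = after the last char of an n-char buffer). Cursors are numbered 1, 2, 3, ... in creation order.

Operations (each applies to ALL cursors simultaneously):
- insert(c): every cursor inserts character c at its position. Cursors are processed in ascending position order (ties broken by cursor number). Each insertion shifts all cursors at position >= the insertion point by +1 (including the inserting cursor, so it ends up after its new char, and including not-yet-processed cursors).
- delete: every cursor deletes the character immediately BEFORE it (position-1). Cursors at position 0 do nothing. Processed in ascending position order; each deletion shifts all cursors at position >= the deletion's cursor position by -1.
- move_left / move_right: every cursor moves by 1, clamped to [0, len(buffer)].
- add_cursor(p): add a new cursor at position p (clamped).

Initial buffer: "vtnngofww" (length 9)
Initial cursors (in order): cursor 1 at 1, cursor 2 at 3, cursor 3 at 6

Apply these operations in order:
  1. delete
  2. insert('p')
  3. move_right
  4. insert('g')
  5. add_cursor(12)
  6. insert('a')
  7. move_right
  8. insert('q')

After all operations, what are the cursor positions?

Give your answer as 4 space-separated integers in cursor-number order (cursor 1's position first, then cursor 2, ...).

After op 1 (delete): buffer="tngfww" (len 6), cursors c1@0 c2@1 c3@3, authorship ......
After op 2 (insert('p')): buffer="ptpngpfww" (len 9), cursors c1@1 c2@3 c3@6, authorship 1.2..3...
After op 3 (move_right): buffer="ptpngpfww" (len 9), cursors c1@2 c2@4 c3@7, authorship 1.2..3...
After op 4 (insert('g')): buffer="ptgpnggpfgww" (len 12), cursors c1@3 c2@6 c3@10, authorship 1.12.2.3.3..
After op 5 (add_cursor(12)): buffer="ptgpnggpfgww" (len 12), cursors c1@3 c2@6 c3@10 c4@12, authorship 1.12.2.3.3..
After op 6 (insert('a')): buffer="ptgapngagpfgawwa" (len 16), cursors c1@4 c2@8 c3@13 c4@16, authorship 1.112.22.3.33..4
After op 7 (move_right): buffer="ptgapngagpfgawwa" (len 16), cursors c1@5 c2@9 c3@14 c4@16, authorship 1.112.22.3.33..4
After op 8 (insert('q')): buffer="ptgapqngagqpfgawqwaq" (len 20), cursors c1@6 c2@11 c3@17 c4@20, authorship 1.1121.22.23.33.3.44

Answer: 6 11 17 20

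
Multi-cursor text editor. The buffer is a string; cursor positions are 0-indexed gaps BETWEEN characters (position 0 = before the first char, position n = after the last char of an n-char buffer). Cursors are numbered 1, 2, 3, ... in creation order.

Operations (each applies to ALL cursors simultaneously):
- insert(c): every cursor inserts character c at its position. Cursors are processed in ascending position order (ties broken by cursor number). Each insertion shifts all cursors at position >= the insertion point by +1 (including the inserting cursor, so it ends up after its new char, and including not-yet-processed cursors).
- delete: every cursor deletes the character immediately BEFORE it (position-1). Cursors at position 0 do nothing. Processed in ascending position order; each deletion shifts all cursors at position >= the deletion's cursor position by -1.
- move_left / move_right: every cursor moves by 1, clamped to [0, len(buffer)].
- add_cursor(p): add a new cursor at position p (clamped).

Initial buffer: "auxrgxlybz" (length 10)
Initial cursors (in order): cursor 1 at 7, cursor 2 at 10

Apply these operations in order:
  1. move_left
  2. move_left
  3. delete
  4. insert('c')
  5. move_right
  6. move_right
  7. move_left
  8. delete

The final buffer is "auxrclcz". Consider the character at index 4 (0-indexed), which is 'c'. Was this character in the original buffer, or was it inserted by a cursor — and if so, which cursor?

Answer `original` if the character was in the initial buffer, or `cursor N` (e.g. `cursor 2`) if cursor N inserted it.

Answer: cursor 1

Derivation:
After op 1 (move_left): buffer="auxrgxlybz" (len 10), cursors c1@6 c2@9, authorship ..........
After op 2 (move_left): buffer="auxrgxlybz" (len 10), cursors c1@5 c2@8, authorship ..........
After op 3 (delete): buffer="auxrxlbz" (len 8), cursors c1@4 c2@6, authorship ........
After op 4 (insert('c')): buffer="auxrcxlcbz" (len 10), cursors c1@5 c2@8, authorship ....1..2..
After op 5 (move_right): buffer="auxrcxlcbz" (len 10), cursors c1@6 c2@9, authorship ....1..2..
After op 6 (move_right): buffer="auxrcxlcbz" (len 10), cursors c1@7 c2@10, authorship ....1..2..
After op 7 (move_left): buffer="auxrcxlcbz" (len 10), cursors c1@6 c2@9, authorship ....1..2..
After op 8 (delete): buffer="auxrclcz" (len 8), cursors c1@5 c2@7, authorship ....1.2.
Authorship (.=original, N=cursor N): . . . . 1 . 2 .
Index 4: author = 1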